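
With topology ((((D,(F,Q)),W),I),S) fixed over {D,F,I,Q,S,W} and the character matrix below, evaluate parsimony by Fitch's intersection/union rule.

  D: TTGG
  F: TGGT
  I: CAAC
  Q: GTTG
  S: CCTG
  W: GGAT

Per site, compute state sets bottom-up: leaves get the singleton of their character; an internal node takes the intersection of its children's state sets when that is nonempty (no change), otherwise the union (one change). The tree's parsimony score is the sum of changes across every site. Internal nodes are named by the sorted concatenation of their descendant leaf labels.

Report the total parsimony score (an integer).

13

FQ@0: {T} ∪ {G} = {G,T} (union, +1)
DFQ@0: {T} ∩ {G,T} = {T} (intersection, +0)
DFQW@0: {T} ∪ {G} = {G,T} (union, +1)
DFIQW@0: {G,T} ∪ {C} = {C,G,T} (union, +1)
DFIQSW@0: {C,G,T} ∩ {C} = {C} (intersection, +0)
FQ@1: {G} ∪ {T} = {G,T} (union, +1)
DFQ@1: {T} ∩ {G,T} = {T} (intersection, +0)
DFQW@1: {T} ∪ {G} = {G,T} (union, +1)
DFIQW@1: {G,T} ∪ {A} = {A,G,T} (union, +1)
DFIQSW@1: {A,G,T} ∪ {C} = {A,C,G,T} (union, +1)
FQ@2: {G} ∪ {T} = {G,T} (union, +1)
DFQ@2: {G} ∩ {G,T} = {G} (intersection, +0)
DFQW@2: {G} ∪ {A} = {A,G} (union, +1)
DFIQW@2: {A,G} ∩ {A} = {A} (intersection, +0)
DFIQSW@2: {A} ∪ {T} = {A,T} (union, +1)
FQ@3: {T} ∪ {G} = {G,T} (union, +1)
DFQ@3: {G} ∩ {G,T} = {G} (intersection, +0)
DFQW@3: {G} ∪ {T} = {G,T} (union, +1)
DFIQW@3: {G,T} ∪ {C} = {C,G,T} (union, +1)
DFIQSW@3: {C,G,T} ∩ {G} = {G} (intersection, +0)
per-site changes: [3, 4, 3, 3]; total = 13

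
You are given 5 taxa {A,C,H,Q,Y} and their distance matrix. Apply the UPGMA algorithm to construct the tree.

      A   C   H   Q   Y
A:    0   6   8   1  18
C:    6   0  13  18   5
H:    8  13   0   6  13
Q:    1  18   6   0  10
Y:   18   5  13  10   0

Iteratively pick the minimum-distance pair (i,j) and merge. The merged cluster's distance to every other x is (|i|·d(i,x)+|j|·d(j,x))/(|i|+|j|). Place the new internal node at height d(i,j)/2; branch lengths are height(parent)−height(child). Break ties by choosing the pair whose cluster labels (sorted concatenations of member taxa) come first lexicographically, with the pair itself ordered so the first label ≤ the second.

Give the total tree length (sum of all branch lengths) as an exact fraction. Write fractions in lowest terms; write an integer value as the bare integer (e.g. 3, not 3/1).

1. join A+Q (d=1) ⇒ AQ; edges |A|=1/2, |Q|=1/2
  updated: d(AQ,C)=12, d(AQ,H)=7, d(AQ,Y)=14
2. join C+Y (d=5) ⇒ CY; edges |C|=5/2, |Y|=5/2
  updated: d(AQ,CY)=13, d(CY,H)=13
3. join AQ+H (d=7) ⇒ AHQ; edges |AQ|=3, |H|=7/2
  updated: d(AHQ,CY)=13
4. join AHQ+CY (d=13) ⇒ ACHQY; edges |AHQ|=3, |CY|=4
final tree: (((A:1/2,Q:1/2):3,H:7/2):3,(C:5/2,Y:5/2):4)
total length: 39/2

39/2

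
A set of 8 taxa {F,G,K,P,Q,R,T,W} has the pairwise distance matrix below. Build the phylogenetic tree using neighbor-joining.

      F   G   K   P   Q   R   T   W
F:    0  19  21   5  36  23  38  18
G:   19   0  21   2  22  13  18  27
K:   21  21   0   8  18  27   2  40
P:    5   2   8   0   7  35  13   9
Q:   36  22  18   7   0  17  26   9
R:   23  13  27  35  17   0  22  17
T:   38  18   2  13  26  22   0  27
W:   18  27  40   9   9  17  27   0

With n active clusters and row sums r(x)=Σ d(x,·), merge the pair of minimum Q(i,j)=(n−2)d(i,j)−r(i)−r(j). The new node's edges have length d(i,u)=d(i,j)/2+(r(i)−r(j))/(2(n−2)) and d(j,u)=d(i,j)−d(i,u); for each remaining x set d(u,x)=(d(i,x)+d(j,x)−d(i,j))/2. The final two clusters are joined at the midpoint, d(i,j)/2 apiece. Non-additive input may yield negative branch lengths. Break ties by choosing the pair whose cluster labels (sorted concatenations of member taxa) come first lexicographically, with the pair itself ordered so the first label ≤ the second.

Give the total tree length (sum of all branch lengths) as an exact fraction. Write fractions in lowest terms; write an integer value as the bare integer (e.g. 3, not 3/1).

1. join K+T (d=2, Q=-271) ⇒ KT; edges |K|=1/4, |T|=7/4
  updated: d(F,KT)=57/2, d(G,KT)=37/2, d(KT,P)=19/2, d(KT,Q)=21, d(KT,R)=47/2, d(KT,W)=65/2
2. join Q+W (d=9, Q=-359/2) ⇒ QW; edges |Q|=89/20, |W|=91/20
  updated: d(F,QW)=45/2, d(G,QW)=20, d(KT,QW)=89/4, d(P,QW)=7/2, d(QW,R)=25/2
3. join QW+R (d=25/2, Q=-551/4) ⇒ QRW; edges |QW|=95/32, |R|=305/32
  updated: d(F,QRW)=33/2, d(G,QRW)=41/4, d(KT,QRW)=133/8, d(P,QRW)=13
4. join F+P (d=5, Q=-167/2) ⇒ FP; edges |F|=109/12, |P|=-49/12
  updated: d(FP,G)=8, d(FP,KT)=33/2, d(FP,QRW)=49/4
5. join FP+G (d=8, Q=-115/2) ⇒ FGP; edges |FP|=4, |G|=4
  updated: d(FGP,KT)=27/2, d(FGP,QRW)=29/4
6. join FGP+KT (d=27/2, Q=-299/8) ⇒ FGKPT; edges |FGP|=33/16, |KT|=183/16
  updated: d(FGKPT,QRW)=83/16
7. join FGKPT+QRW (d=83/16) ⇒ FGKPQRTW; edges |FGKPT|=83/32, |QRW|=83/32
final tree: ((((F:109/12,P:-49/12):4,G:4):33/16,(K:1/4,T:7/4):183/16):83/32,((Q:89/20,W:91/20):95/32,R:305/32):83/32)
total length: 883/16

883/16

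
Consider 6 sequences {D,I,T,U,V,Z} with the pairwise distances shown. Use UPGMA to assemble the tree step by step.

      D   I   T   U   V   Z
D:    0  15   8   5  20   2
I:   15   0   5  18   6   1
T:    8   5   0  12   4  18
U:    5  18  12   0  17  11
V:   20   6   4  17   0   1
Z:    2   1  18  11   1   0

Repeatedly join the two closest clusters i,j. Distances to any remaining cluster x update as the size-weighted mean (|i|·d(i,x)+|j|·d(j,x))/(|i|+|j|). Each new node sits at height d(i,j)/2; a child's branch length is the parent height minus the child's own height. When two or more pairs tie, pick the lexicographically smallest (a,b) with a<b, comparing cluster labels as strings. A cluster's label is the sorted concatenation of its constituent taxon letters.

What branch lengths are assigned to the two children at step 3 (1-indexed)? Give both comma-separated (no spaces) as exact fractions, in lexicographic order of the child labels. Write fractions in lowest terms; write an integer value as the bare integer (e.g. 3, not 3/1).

step 1: merge (I,Z) at d=1; branch lengths I→1/2, Z→1/2; new cluster IZ
  updated: d(D,IZ)=17/2, d(IZ,T)=23/2, d(IZ,U)=29/2, d(IZ,V)=7/2
step 2: merge (IZ,V) at d=7/2; branch lengths IZ→5/4, V→7/4; new cluster IVZ
  updated: d(D,IVZ)=37/3, d(IVZ,T)=9, d(IVZ,U)=46/3
step 3: merge (D,U) at d=5; branch lengths D→5/2, U→5/2; new cluster DU
  updated: d(DU,IVZ)=83/6, d(DU,T)=10
step 4: merge (IVZ,T) at d=9; branch lengths IVZ→11/4, T→9/2; new cluster ITVZ
  updated: d(DU,ITVZ)=103/8
step 5: merge (DU,ITVZ) at d=103/8; branch lengths DU→63/16, ITVZ→31/16; new cluster DITUVZ
final tree: ((D:5/2,U:5/2):63/16,(((I:1/2,Z:1/2):5/4,V:7/4):11/4,T:9/2):31/16)
total length: 177/8

5/2,5/2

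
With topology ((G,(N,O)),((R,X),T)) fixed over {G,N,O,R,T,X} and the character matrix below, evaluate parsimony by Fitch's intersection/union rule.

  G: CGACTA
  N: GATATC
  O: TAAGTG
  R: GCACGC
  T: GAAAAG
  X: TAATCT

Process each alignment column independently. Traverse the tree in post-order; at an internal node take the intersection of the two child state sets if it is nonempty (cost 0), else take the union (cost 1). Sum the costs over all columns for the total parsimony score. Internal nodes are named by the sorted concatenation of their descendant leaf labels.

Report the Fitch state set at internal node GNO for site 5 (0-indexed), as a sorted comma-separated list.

A,C,G

[col 0] NO: children N:{G}, O:{T} ∪→ {G,T}; cost 1
[col 0] GNO: children G:{C}, NO:{G,T} ∪→ {C,G,T}; cost 1
[col 0] RX: children R:{G}, X:{T} ∪→ {G,T}; cost 1
[col 0] RTX: children RX:{G,T}, T:{G} ∩→ {G}; cost 0
[col 0] GNORTX: children GNO:{C,G,T}, RTX:{G} ∩→ {G}; cost 0
[col 1] NO: children N:{A}, O:{A} ∩→ {A}; cost 0
[col 1] GNO: children G:{G}, NO:{A} ∪→ {A,G}; cost 1
[col 1] RX: children R:{C}, X:{A} ∪→ {A,C}; cost 1
[col 1] RTX: children RX:{A,C}, T:{A} ∩→ {A}; cost 0
[col 1] GNORTX: children GNO:{A,G}, RTX:{A} ∩→ {A}; cost 0
[col 2] NO: children N:{T}, O:{A} ∪→ {A,T}; cost 1
[col 2] GNO: children G:{A}, NO:{A,T} ∩→ {A}; cost 0
[col 2] RX: children R:{A}, X:{A} ∩→ {A}; cost 0
[col 2] RTX: children RX:{A}, T:{A} ∩→ {A}; cost 0
[col 2] GNORTX: children GNO:{A}, RTX:{A} ∩→ {A}; cost 0
[col 3] NO: children N:{A}, O:{G} ∪→ {A,G}; cost 1
[col 3] GNO: children G:{C}, NO:{A,G} ∪→ {A,C,G}; cost 1
[col 3] RX: children R:{C}, X:{T} ∪→ {C,T}; cost 1
[col 3] RTX: children RX:{C,T}, T:{A} ∪→ {A,C,T}; cost 1
[col 3] GNORTX: children GNO:{A,C,G}, RTX:{A,C,T} ∩→ {A,C}; cost 0
[col 4] NO: children N:{T}, O:{T} ∩→ {T}; cost 0
[col 4] GNO: children G:{T}, NO:{T} ∩→ {T}; cost 0
[col 4] RX: children R:{G}, X:{C} ∪→ {C,G}; cost 1
[col 4] RTX: children RX:{C,G}, T:{A} ∪→ {A,C,G}; cost 1
[col 4] GNORTX: children GNO:{T}, RTX:{A,C,G} ∪→ {A,C,G,T}; cost 1
[col 5] NO: children N:{C}, O:{G} ∪→ {C,G}; cost 1
[col 5] GNO: children G:{A}, NO:{C,G} ∪→ {A,C,G}; cost 1
[col 5] RX: children R:{C}, X:{T} ∪→ {C,T}; cost 1
[col 5] RTX: children RX:{C,T}, T:{G} ∪→ {C,G,T}; cost 1
[col 5] GNORTX: children GNO:{A,C,G}, RTX:{C,G,T} ∩→ {C,G}; cost 0
per-site changes: [3, 2, 1, 4, 3, 4]; total = 17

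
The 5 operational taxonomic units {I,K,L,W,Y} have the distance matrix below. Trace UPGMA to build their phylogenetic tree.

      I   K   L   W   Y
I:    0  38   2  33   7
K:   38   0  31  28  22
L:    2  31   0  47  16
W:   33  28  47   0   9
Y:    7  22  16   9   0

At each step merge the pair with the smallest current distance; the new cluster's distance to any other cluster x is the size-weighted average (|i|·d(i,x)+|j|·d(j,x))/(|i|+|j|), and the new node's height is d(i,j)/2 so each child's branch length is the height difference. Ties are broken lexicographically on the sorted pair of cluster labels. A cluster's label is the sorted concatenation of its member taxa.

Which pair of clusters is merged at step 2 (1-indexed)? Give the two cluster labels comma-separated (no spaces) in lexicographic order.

1. join I+L (d=2) ⇒ IL; edges |I|=1, |L|=1
  updated: d(IL,K)=69/2, d(IL,W)=40, d(IL,Y)=23/2
2. join W+Y (d=9) ⇒ WY; edges |W|=9/2, |Y|=9/2
  updated: d(IL,WY)=103/4, d(K,WY)=25
3. join K+WY (d=25) ⇒ KWY; edges |K|=25/2, |WY|=8
  updated: d(IL,KWY)=86/3
4. join IL+KWY (d=86/3) ⇒ IKLWY; edges |IL|=40/3, |KWY|=11/6
final tree: ((I:1,L:1):40/3,(K:25/2,(W:9/2,Y:9/2):8):11/6)
total length: 140/3

W,Y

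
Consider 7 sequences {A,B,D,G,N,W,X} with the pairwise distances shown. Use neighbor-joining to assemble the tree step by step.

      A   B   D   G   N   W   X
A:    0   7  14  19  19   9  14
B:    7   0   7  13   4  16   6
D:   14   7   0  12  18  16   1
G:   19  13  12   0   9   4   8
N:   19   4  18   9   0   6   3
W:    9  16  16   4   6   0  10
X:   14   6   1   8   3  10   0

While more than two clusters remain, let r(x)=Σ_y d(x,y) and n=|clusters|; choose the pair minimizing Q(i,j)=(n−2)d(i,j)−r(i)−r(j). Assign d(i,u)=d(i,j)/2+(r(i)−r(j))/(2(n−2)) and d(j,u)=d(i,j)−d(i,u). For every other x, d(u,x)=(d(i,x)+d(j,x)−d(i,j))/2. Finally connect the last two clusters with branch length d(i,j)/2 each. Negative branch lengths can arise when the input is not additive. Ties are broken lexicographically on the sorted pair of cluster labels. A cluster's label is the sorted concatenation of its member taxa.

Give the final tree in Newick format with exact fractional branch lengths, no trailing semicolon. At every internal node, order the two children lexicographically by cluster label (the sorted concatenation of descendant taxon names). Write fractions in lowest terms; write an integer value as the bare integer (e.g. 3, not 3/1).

step 1: merge (G,W) at d=4, Q=-106; branch lengths G→12/5, W→8/5; new cluster GW
  updated: d(A,GW)=12, d(B,GW)=25/2, d(D,GW)=12, d(GW,N)=11/2, d(GW,X)=7
step 2: merge (D,X) at d=1, Q=-79; branch lengths D→25/8, X→-17/8; new cluster DX
  updated: d(A,DX)=27/2, d(B,DX)=6, d(DX,GW)=9, d(DX,N)=10
step 3: merge (GW,N) at d=11/2, Q=-61; branch lengths GW→17/6, N→8/3; new cluster GNW
  updated: d(A,GNW)=51/4, d(B,GNW)=11/2, d(DX,GNW)=27/4
step 4: merge (A,B) at d=7, Q=-151/4; branch lengths A→115/16, B→-3/16; new cluster AB
  updated: d(AB,DX)=25/4, d(AB,GNW)=45/8
step 5: merge (AB,DX) at d=25/4, Q=-149/8; branch lengths AB→41/16, DX→59/16; new cluster ABDX
  updated: d(ABDX,GNW)=49/16
step 6: merge (ABDX,GNW) at d=49/16; branch lengths ABDX→49/32, GNW→49/32; new cluster ABDGNWX
final tree: (((A:115/16,B:-3/16):41/16,(D:25/8,X:-17/8):59/16):49/32,((G:12/5,W:8/5):17/6,N:8/3):49/32)
total length: 429/16

(((A:115/16,B:-3/16):41/16,(D:25/8,X:-17/8):59/16):49/32,((G:12/5,W:8/5):17/6,N:8/3):49/32)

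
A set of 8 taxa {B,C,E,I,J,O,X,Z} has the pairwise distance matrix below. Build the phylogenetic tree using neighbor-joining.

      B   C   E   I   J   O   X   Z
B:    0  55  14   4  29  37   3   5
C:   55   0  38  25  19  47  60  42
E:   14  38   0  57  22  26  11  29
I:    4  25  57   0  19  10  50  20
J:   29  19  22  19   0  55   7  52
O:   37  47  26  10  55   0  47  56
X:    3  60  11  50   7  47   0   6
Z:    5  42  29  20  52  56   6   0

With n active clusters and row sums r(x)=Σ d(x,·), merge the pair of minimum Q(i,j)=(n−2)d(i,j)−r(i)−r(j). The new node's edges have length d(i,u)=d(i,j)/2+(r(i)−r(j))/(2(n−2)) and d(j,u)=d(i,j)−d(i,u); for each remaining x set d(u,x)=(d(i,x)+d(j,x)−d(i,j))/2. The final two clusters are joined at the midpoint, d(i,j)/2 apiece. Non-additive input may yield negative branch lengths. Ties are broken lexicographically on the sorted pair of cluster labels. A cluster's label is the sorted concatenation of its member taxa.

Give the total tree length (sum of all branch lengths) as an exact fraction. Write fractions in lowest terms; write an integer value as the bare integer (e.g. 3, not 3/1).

659/8

1. join I+O (d=10, Q=-403) ⇒ IO; edges |I|=-11/4, |O|=51/4
  updated: d(B,IO)=31/2, d(C,IO)=31, d(E,IO)=73/2, d(IO,J)=32, d(IO,X)=87/2, d(IO,Z)=33
2. join C+J (d=19, Q=-311) ⇒ CJ; edges |C|=179/10, |J|=11/10
  updated: d(B,CJ)=65/2, d(CJ,E)=41/2, d(CJ,IO)=22, d(CJ,X)=24, d(CJ,Z)=75/2
3. join CJ+IO (d=22, Q=-199) ⇒ CIJO; edges |CJ|=37/4, |IO|=51/4
  updated: d(B,CIJO)=13, d(CIJO,E)=35/2, d(CIJO,X)=91/4, d(CIJO,Z)=97/4
4. join CIJO+E (d=35/2, Q=-193/2) ⇒ CEIJO; edges |CIJO|=39/4, |E|=31/4
  updated: d(B,CEIJO)=19/4, d(CEIJO,X)=65/8, d(CEIJO,Z)=143/8
5. join B+CEIJO (d=19/4, Q=-34) ⇒ BCEIJO; edges |B|=-17/8, |CEIJO|=55/8
  updated: d(BCEIJO,X)=51/16, d(BCEIJO,Z)=145/16
6. join BCEIJO+X (d=51/16, Q=-73/4) ⇒ BCEIJOX; edges |BCEIJO|=25/8, |X|=1/16
  updated: d(BCEIJOX,Z)=95/16
7. join BCEIJOX+Z (d=95/16) ⇒ BCEIJOXZ; edges |BCEIJOX|=95/32, |Z|=95/32
final tree: (((B:-17/8,(((C:179/10,J:11/10):37/4,(I:-11/4,O:51/4):51/4):39/4,E:31/4):55/8):25/8,X:1/16):95/32,Z:95/32)
total length: 659/8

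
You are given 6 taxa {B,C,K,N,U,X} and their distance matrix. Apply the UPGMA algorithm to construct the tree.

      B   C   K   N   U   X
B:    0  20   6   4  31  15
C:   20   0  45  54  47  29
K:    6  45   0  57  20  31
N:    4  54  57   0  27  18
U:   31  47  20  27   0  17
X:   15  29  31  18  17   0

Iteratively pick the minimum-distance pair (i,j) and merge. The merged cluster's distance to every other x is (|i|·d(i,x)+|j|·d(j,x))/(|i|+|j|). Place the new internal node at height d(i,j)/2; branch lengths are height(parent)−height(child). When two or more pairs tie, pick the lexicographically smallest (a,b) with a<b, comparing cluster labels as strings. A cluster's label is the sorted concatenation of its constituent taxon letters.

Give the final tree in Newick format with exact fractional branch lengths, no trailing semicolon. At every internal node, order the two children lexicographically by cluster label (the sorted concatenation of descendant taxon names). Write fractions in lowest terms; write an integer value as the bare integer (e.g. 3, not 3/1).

iteration 1: select B,N (d=4); attach at lengths (2, 2); label the merged cluster BN
  updated: d(BN,C)=37, d(BN,K)=63/2, d(BN,U)=29, d(BN,X)=33/2
iteration 2: select BN,X (d=33/2); attach at lengths (25/4, 33/4); label the merged cluster BNX
  updated: d(BNX,C)=103/3, d(BNX,K)=94/3, d(BNX,U)=25
iteration 3: select K,U (d=20); attach at lengths (10, 10); label the merged cluster KU
  updated: d(BNX,KU)=169/6, d(C,KU)=46
iteration 4: select BNX,KU (d=169/6); attach at lengths (35/6, 49/12); label the merged cluster BKNUX
  updated: d(BKNUX,C)=39
iteration 5: select BKNUX,C (d=39); attach at lengths (65/12, 39/2); label the merged cluster BCKNUX
final tree: ((((B:2,N:2):25/4,X:33/4):35/6,(K:10,U:10):49/12):65/12,C:39/2)
total length: 220/3

((((B:2,N:2):25/4,X:33/4):35/6,(K:10,U:10):49/12):65/12,C:39/2)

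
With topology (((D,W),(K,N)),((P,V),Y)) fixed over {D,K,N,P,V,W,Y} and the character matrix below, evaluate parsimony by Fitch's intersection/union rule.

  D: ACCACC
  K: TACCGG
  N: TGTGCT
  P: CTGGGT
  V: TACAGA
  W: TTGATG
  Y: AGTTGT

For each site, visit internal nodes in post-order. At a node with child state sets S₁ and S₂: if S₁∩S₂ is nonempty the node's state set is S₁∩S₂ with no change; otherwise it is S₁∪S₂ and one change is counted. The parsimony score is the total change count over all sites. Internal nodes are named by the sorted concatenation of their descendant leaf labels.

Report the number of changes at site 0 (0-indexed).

3

DW@0: {A} ∪ {T} = {A,T} (union, +1)
KN@0: {T} ∩ {T} = {T} (intersection, +0)
DKNW@0: {A,T} ∩ {T} = {T} (intersection, +0)
PV@0: {C} ∪ {T} = {C,T} (union, +1)
PVY@0: {C,T} ∪ {A} = {A,C,T} (union, +1)
DKNPVWY@0: {T} ∩ {A,C,T} = {T} (intersection, +0)
DW@1: {C} ∪ {T} = {C,T} (union, +1)
KN@1: {A} ∪ {G} = {A,G} (union, +1)
DKNW@1: {C,T} ∪ {A,G} = {A,C,G,T} (union, +1)
PV@1: {T} ∪ {A} = {A,T} (union, +1)
PVY@1: {A,T} ∪ {G} = {A,G,T} (union, +1)
DKNPVWY@1: {A,C,G,T} ∩ {A,G,T} = {A,G,T} (intersection, +0)
DW@2: {C} ∪ {G} = {C,G} (union, +1)
KN@2: {C} ∪ {T} = {C,T} (union, +1)
DKNW@2: {C,G} ∩ {C,T} = {C} (intersection, +0)
PV@2: {G} ∪ {C} = {C,G} (union, +1)
PVY@2: {C,G} ∪ {T} = {C,G,T} (union, +1)
DKNPVWY@2: {C} ∩ {C,G,T} = {C} (intersection, +0)
DW@3: {A} ∩ {A} = {A} (intersection, +0)
KN@3: {C} ∪ {G} = {C,G} (union, +1)
DKNW@3: {A} ∪ {C,G} = {A,C,G} (union, +1)
PV@3: {G} ∪ {A} = {A,G} (union, +1)
PVY@3: {A,G} ∪ {T} = {A,G,T} (union, +1)
DKNPVWY@3: {A,C,G} ∩ {A,G,T} = {A,G} (intersection, +0)
DW@4: {C} ∪ {T} = {C,T} (union, +1)
KN@4: {G} ∪ {C} = {C,G} (union, +1)
DKNW@4: {C,T} ∩ {C,G} = {C} (intersection, +0)
PV@4: {G} ∩ {G} = {G} (intersection, +0)
PVY@4: {G} ∩ {G} = {G} (intersection, +0)
DKNPVWY@4: {C} ∪ {G} = {C,G} (union, +1)
DW@5: {C} ∪ {G} = {C,G} (union, +1)
KN@5: {G} ∪ {T} = {G,T} (union, +1)
DKNW@5: {C,G} ∩ {G,T} = {G} (intersection, +0)
PV@5: {T} ∪ {A} = {A,T} (union, +1)
PVY@5: {A,T} ∩ {T} = {T} (intersection, +0)
DKNPVWY@5: {G} ∪ {T} = {G,T} (union, +1)
per-site changes: [3, 5, 4, 4, 3, 4]; total = 23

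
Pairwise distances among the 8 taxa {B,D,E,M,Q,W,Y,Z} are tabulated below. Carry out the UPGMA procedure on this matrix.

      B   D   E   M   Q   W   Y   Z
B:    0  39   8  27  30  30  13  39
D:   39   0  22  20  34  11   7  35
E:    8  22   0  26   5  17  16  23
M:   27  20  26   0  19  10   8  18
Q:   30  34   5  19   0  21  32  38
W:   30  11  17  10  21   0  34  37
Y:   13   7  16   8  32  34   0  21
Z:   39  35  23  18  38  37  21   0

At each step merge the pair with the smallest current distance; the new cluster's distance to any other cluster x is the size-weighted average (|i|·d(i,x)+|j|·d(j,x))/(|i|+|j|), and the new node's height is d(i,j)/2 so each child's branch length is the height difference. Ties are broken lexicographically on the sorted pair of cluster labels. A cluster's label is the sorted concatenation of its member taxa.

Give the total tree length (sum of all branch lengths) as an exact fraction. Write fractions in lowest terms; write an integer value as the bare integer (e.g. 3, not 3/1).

12113/168

iteration 1: select E,Q (d=5); attach at lengths (5/2, 5/2); label the merged cluster EQ
  updated: d(B,EQ)=19, d(D,EQ)=28, d(EQ,M)=45/2, d(EQ,W)=19, d(EQ,Y)=24, d(EQ,Z)=61/2
iteration 2: select D,Y (d=7); attach at lengths (7/2, 7/2); label the merged cluster DY
  updated: d(B,DY)=26, d(DY,EQ)=26, d(DY,M)=14, d(DY,W)=45/2, d(DY,Z)=28
iteration 3: select M,W (d=10); attach at lengths (5, 5); label the merged cluster MW
  updated: d(B,MW)=57/2, d(DY,MW)=73/4, d(EQ,MW)=83/4, d(MW,Z)=55/2
iteration 4: select DY,MW (d=73/4); attach at lengths (45/8, 33/8); label the merged cluster DMWY
  updated: d(B,DMWY)=109/4, d(DMWY,EQ)=187/8, d(DMWY,Z)=111/4
iteration 5: select B,EQ (d=19); attach at lengths (19/2, 7); label the merged cluster BEQ
  updated: d(BEQ,DMWY)=74/3, d(BEQ,Z)=100/3
iteration 6: select BEQ,DMWY (d=74/3); attach at lengths (17/6, 77/24); label the merged cluster BDEMQWY
  updated: d(BDEMQWY,Z)=211/7
iteration 7: select BDEMQWY,Z (d=211/7); attach at lengths (115/42, 211/14); label the merged cluster BDEMQWYZ
final tree: (((B:19/2,(E:5/2,Q:5/2):7):17/6,((D:7/2,Y:7/2):45/8,(M:5,W:5):33/8):77/24):115/42,Z:211/14)
total length: 12113/168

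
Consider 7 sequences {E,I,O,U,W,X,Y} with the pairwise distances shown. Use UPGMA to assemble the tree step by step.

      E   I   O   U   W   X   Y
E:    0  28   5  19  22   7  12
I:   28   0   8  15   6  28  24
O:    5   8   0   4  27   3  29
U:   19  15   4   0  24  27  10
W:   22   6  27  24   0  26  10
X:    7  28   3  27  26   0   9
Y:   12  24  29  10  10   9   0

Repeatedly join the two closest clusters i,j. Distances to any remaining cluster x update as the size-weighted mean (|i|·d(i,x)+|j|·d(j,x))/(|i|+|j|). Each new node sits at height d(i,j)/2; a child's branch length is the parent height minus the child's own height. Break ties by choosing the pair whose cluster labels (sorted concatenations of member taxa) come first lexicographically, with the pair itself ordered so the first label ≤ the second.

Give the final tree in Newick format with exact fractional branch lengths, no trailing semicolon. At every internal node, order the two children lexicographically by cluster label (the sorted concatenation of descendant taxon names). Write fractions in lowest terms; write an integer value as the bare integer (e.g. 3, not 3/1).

(((E:3,(O:3/2,X:3/2):3/2):16/3,(U:5,Y:5):10/3):34/15,(I:3,W:3):38/5)

iteration 1: select O,X (d=3); attach at lengths (3/2, 3/2); label the merged cluster OX
  updated: d(E,OX)=6, d(I,OX)=18, d(OX,U)=31/2, d(OX,W)=53/2, d(OX,Y)=19
iteration 2: select E,OX (d=6); attach at lengths (3, 3/2); label the merged cluster EOX
  updated: d(EOX,I)=64/3, d(EOX,U)=50/3, d(EOX,W)=25, d(EOX,Y)=50/3
iteration 3: select I,W (d=6); attach at lengths (3, 3); label the merged cluster IW
  updated: d(EOX,IW)=139/6, d(IW,U)=39/2, d(IW,Y)=17
iteration 4: select U,Y (d=10); attach at lengths (5, 5); label the merged cluster UY
  updated: d(EOX,UY)=50/3, d(IW,UY)=73/4
iteration 5: select EOX,UY (d=50/3); attach at lengths (16/3, 10/3); label the merged cluster EOUXY
  updated: d(EOUXY,IW)=106/5
iteration 6: select EOUXY,IW (d=106/5); attach at lengths (34/15, 38/5); label the merged cluster EIOUWXY
final tree: (((E:3,(O:3/2,X:3/2):3/2):16/3,(U:5,Y:5):10/3):34/15,(I:3,W:3):38/5)
total length: 1261/30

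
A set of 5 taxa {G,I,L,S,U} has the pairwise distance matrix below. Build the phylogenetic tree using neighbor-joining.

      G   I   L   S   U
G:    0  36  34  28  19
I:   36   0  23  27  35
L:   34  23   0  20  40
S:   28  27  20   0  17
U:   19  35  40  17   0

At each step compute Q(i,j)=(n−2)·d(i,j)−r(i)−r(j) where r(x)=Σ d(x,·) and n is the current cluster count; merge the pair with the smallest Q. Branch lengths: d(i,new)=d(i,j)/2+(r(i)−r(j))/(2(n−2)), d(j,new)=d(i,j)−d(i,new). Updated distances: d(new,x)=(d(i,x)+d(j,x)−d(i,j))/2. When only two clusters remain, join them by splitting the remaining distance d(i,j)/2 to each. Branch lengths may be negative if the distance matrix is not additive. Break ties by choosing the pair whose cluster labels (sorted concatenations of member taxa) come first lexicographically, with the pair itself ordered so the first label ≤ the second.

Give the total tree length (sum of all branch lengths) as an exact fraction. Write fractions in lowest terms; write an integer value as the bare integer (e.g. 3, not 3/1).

497/8

step 1: merge (G,U) at d=19, Q=-171; branch lengths G→21/2, U→17/2; new cluster GU
  updated: d(GU,I)=26, d(GU,L)=55/2, d(GU,S)=13
step 2: merge (GU,S) at d=13, Q=-201/2; branch lengths GU→65/8, S→39/8; new cluster GSU
  updated: d(GSU,I)=20, d(GSU,L)=69/4
step 3: merge (GSU,I) at d=20, Q=-241/4; branch lengths GSU→57/8, I→103/8; new cluster GISU
  updated: d(GISU,L)=81/8
step 4: merge (GISU,L) at d=81/8; branch lengths GISU→81/16, L→81/16; new cluster GILSU
final tree: ((((G:21/2,U:17/2):65/8,S:39/8):57/8,I:103/8):81/16,L:81/16)
total length: 497/8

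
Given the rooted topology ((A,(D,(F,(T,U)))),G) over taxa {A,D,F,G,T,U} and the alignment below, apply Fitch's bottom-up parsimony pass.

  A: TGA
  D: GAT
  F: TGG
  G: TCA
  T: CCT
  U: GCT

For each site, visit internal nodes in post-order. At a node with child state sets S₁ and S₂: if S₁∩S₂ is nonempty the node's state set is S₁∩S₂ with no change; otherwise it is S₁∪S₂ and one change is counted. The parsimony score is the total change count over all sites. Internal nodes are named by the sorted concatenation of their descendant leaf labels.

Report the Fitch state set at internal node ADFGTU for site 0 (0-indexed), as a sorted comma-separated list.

T

site 0, node TU: T={C} ∪ U={G} → {C,G} (+1)
site 0, node FTU: F={T} ∪ TU={C,G} → {C,G,T} (+1)
site 0, node DFTU: D={G} ∩ FTU={C,G,T} → {G} (+0)
site 0, node ADFTU: A={T} ∪ DFTU={G} → {G,T} (+1)
site 0, node ADFGTU: ADFTU={G,T} ∩ G={T} → {T} (+0)
site 1, node TU: T={C} ∩ U={C} → {C} (+0)
site 1, node FTU: F={G} ∪ TU={C} → {C,G} (+1)
site 1, node DFTU: D={A} ∪ FTU={C,G} → {A,C,G} (+1)
site 1, node ADFTU: A={G} ∩ DFTU={A,C,G} → {G} (+0)
site 1, node ADFGTU: ADFTU={G} ∪ G={C} → {C,G} (+1)
site 2, node TU: T={T} ∩ U={T} → {T} (+0)
site 2, node FTU: F={G} ∪ TU={T} → {G,T} (+1)
site 2, node DFTU: D={T} ∩ FTU={G,T} → {T} (+0)
site 2, node ADFTU: A={A} ∪ DFTU={T} → {A,T} (+1)
site 2, node ADFGTU: ADFTU={A,T} ∩ G={A} → {A} (+0)
per-site changes: [3, 3, 2]; total = 8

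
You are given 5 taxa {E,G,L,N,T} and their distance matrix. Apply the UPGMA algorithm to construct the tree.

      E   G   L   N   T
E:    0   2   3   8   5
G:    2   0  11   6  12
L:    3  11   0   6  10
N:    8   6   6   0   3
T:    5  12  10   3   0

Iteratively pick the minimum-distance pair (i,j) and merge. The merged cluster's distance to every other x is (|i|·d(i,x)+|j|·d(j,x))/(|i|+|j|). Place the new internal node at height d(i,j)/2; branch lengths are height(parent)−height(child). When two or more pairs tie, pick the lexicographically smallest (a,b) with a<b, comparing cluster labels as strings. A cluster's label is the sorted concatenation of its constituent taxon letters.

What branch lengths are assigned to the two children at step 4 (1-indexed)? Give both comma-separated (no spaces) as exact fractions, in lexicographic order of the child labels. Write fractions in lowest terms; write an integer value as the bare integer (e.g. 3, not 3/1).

5/12,29/12

1. join E+G (d=2) ⇒ EG; edges |E|=1, |G|=1
  updated: d(EG,L)=7, d(EG,N)=7, d(EG,T)=17/2
2. join N+T (d=3) ⇒ NT; edges |N|=3/2, |T|=3/2
  updated: d(EG,NT)=31/4, d(L,NT)=8
3. join EG+L (d=7) ⇒ EGL; edges |EG|=5/2, |L|=7/2
  updated: d(EGL,NT)=47/6
4. join EGL+NT (d=47/6) ⇒ EGLNT; edges |EGL|=5/12, |NT|=29/12
final tree: (((E:1,G:1):5/2,L:7/2):5/12,(N:3/2,T:3/2):29/12)
total length: 83/6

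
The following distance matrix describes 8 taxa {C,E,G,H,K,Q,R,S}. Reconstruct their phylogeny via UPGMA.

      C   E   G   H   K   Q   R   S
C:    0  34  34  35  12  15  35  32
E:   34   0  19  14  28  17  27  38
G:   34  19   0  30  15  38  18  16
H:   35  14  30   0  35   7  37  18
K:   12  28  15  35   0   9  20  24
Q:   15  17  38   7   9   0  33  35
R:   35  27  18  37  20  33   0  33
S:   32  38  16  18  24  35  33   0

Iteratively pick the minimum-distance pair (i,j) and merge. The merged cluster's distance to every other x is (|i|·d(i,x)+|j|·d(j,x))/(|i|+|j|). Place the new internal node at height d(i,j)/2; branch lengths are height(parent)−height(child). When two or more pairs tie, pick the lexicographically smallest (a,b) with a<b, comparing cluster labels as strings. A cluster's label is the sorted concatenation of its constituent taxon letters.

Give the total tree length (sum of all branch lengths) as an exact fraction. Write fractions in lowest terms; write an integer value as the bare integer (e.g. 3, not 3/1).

step 1: merge (H,Q) at d=7; branch lengths H→7/2, Q→7/2; new cluster HQ
  updated: d(C,HQ)=25, d(E,HQ)=31/2, d(G,HQ)=34, d(HQ,K)=22, d(HQ,R)=35, d(HQ,S)=53/2
step 2: merge (C,K) at d=12; branch lengths C→6, K→6; new cluster CK
  updated: d(CK,E)=31, d(CK,G)=49/2, d(CK,HQ)=47/2, d(CK,R)=55/2, d(CK,S)=28
step 3: merge (E,HQ) at d=31/2; branch lengths E→31/4, HQ→17/4; new cluster EHQ
  updated: d(CK,EHQ)=26, d(EHQ,G)=29, d(EHQ,R)=97/3, d(EHQ,S)=91/3
step 4: merge (G,S) at d=16; branch lengths G→8, S→8; new cluster GS
  updated: d(CK,GS)=105/4, d(EHQ,GS)=89/3, d(GS,R)=51/2
step 5: merge (GS,R) at d=51/2; branch lengths GS→19/4, R→51/4; new cluster GRS
  updated: d(CK,GRS)=80/3, d(EHQ,GRS)=275/9
step 6: merge (CK,EHQ) at d=26; branch lengths CK→7, EHQ→21/4; new cluster CEHKQ
  updated: d(CEHKQ,GRS)=29
step 7: merge (CEHKQ,GRS) at d=29; branch lengths CEHKQ→3/2, GRS→7/4; new cluster CEGHKQRS
final tree: (((C:6,K:6):7,(E:31/4,(H:7/2,Q:7/2):17/4):21/4):3/2,((G:8,S:8):19/4,R:51/4):7/4)
total length: 80

80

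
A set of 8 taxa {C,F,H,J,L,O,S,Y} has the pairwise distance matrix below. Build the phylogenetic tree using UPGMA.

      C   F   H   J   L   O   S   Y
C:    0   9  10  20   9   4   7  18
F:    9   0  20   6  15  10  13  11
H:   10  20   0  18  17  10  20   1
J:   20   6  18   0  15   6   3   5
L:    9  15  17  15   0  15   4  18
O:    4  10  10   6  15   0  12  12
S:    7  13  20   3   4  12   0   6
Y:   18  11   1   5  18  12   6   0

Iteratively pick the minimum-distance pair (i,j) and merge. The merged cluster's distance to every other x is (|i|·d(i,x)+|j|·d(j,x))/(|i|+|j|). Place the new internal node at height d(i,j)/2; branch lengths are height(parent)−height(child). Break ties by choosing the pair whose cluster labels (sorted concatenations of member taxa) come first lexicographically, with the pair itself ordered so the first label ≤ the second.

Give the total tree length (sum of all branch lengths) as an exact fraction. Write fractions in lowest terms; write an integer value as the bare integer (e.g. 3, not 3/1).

1187/36

step 1: merge (H,Y) at d=1; branch lengths H→1/2, Y→1/2; new cluster HY
  updated: d(C,HY)=14, d(F,HY)=31/2, d(HY,J)=23/2, d(HY,L)=35/2, d(HY,O)=11, d(HY,S)=13
step 2: merge (J,S) at d=3; branch lengths J→3/2, S→3/2; new cluster JS
  updated: d(C,JS)=27/2, d(F,JS)=19/2, d(HY,JS)=49/4, d(JS,L)=19/2, d(JS,O)=9
step 3: merge (C,O) at d=4; branch lengths C→2, O→2; new cluster CO
  updated: d(CO,F)=19/2, d(CO,HY)=25/2, d(CO,JS)=45/4, d(CO,L)=12
step 4: merge (CO,F) at d=19/2; branch lengths CO→11/4, F→19/4; new cluster CFO
  updated: d(CFO,HY)=27/2, d(CFO,JS)=32/3, d(CFO,L)=13
step 5: merge (JS,L) at d=19/2; branch lengths JS→13/4, L→19/4; new cluster JLS
  updated: d(CFO,JLS)=103/9, d(HY,JLS)=14
step 6: merge (CFO,JLS) at d=103/9; branch lengths CFO→35/36, JLS→35/36; new cluster CFJLOS
  updated: d(CFJLOS,HY)=55/4
step 7: merge (CFJLOS,HY) at d=55/4; branch lengths CFJLOS→83/72, HY→51/8; new cluster CFHJLOSY
final tree: ((((C:2,O:2):11/4,F:19/4):35/36,((J:3/2,S:3/2):13/4,L:19/4):35/36):83/72,(H:1/2,Y:1/2):51/8)
total length: 1187/36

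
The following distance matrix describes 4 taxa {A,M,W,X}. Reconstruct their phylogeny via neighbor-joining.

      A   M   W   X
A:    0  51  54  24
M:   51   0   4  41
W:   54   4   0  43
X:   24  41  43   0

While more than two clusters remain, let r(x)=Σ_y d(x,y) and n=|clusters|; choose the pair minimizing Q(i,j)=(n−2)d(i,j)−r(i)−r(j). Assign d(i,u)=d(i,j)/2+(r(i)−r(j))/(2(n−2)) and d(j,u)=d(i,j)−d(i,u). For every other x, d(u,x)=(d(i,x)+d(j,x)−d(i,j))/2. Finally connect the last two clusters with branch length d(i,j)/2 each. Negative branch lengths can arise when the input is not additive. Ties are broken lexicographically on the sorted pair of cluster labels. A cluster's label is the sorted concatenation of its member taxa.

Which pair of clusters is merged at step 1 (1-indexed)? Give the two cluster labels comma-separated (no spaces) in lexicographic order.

1. join A+X (d=24, Q=-189) ⇒ AX; edges |A|=69/4, |X|=27/4
  updated: d(AX,M)=34, d(AX,W)=73/2
2. join AX+M (d=34, Q=-149/2) ⇒ AMX; edges |AX|=133/4, |M|=3/4
  updated: d(AMX,W)=13/4
3. join AMX+W (d=13/4) ⇒ AMWX; edges |AMX|=13/8, |W|=13/8
final tree: (((A:69/4,X:27/4):133/4,M:3/4):13/8,W:13/8)
total length: 245/4

A,X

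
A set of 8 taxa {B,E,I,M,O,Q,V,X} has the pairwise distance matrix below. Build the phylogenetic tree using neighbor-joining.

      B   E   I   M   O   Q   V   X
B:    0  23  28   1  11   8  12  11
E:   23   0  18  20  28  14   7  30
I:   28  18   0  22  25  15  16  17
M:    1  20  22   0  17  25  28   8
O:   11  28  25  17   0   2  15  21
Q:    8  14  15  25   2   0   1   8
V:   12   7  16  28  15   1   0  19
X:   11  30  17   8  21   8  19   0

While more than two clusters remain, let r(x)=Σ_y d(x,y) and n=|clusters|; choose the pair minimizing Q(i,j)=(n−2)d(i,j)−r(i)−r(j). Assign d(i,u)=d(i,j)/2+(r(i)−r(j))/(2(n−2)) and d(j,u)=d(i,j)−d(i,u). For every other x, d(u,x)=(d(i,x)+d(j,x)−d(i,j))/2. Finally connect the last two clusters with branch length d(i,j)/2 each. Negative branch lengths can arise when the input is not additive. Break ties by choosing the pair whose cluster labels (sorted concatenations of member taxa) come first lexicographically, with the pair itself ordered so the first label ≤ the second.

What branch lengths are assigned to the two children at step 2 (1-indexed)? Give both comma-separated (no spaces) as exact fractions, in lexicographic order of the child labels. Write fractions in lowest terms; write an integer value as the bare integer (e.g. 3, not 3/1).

89/20,91/20

1. join B+M (d=1, Q=-209) ⇒ BM; edges |B|=-7/4, |M|=11/4
  updated: d(BM,E)=21, d(BM,I)=49/2, d(BM,O)=27/2, d(BM,Q)=16, d(BM,V)=39/2, d(BM,X)=9
2. join BM+X (d=9, Q=-325/2) ⇒ BMX; edges |BM|=89/20, |X|=91/20
  updated: d(BMX,E)=21, d(BMX,I)=65/4, d(BMX,O)=51/4, d(BMX,Q)=15/2, d(BMX,V)=59/4
3. join O+Q (d=2, Q=-457/4) ⇒ OQ; edges |O|=205/32, |Q|=-141/32
  updated: d(BMX,OQ)=73/8, d(E,OQ)=20, d(I,OQ)=19, d(OQ,V)=7
4. join E+V (d=7, Q=-359/4) ⇒ EV; edges |E|=169/24, |V|=-1/24
  updated: d(BMX,EV)=115/8, d(EV,I)=27/2, d(EV,OQ)=10
5. join BMX+OQ (d=73/8, Q=-477/8) ⇒ BMOQX; edges |BMX|=159/32, |OQ|=133/32
  updated: d(BMOQX,EV)=61/8, d(BMOQX,I)=209/16
6. join BMOQX+EV (d=61/8, Q=-547/16) ⇒ BEMOQVX; edges |BMOQX|=115/32, |EV|=129/32
  updated: d(BEMOQVX,I)=303/32
7. join BEMOQVX+I (d=303/32) ⇒ BEIMOQVX; edges |BEMOQVX|=303/64, |I|=303/64
final tree: (((((B:-7/4,M:11/4):89/20,X:91/20):159/32,(O:205/32,Q:-141/32):133/32):115/32,(E:169/24,V:-1/24):129/32):303/64,I:303/64)
total length: 1447/32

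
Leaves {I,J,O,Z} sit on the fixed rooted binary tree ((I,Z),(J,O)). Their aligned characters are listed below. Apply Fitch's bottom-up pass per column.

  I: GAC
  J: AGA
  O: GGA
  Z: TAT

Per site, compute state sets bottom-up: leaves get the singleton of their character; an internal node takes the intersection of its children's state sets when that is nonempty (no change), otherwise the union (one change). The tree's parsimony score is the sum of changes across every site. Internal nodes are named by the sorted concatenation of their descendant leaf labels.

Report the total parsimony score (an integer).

[col 0] IZ: children I:{G}, Z:{T} ∪→ {G,T}; cost 1
[col 0] JO: children J:{A}, O:{G} ∪→ {A,G}; cost 1
[col 0] IJOZ: children IZ:{G,T}, JO:{A,G} ∩→ {G}; cost 0
[col 1] IZ: children I:{A}, Z:{A} ∩→ {A}; cost 0
[col 1] JO: children J:{G}, O:{G} ∩→ {G}; cost 0
[col 1] IJOZ: children IZ:{A}, JO:{G} ∪→ {A,G}; cost 1
[col 2] IZ: children I:{C}, Z:{T} ∪→ {C,T}; cost 1
[col 2] JO: children J:{A}, O:{A} ∩→ {A}; cost 0
[col 2] IJOZ: children IZ:{C,T}, JO:{A} ∪→ {A,C,T}; cost 1
per-site changes: [2, 1, 2]; total = 5

5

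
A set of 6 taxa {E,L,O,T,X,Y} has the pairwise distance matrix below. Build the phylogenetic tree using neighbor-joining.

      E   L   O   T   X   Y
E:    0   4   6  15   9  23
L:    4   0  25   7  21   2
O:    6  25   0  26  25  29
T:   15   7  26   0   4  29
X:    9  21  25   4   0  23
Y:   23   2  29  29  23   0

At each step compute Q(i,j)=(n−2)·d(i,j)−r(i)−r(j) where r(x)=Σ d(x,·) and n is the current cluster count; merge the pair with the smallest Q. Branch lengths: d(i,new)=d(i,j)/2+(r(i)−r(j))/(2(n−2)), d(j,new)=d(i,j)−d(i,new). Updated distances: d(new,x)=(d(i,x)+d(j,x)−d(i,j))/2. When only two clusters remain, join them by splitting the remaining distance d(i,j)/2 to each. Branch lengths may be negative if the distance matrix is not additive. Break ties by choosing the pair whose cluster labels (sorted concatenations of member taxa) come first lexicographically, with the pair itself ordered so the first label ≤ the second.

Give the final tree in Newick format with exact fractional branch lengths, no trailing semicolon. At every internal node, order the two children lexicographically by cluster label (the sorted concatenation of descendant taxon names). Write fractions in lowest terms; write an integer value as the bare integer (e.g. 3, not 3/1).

(((E:-15/4,O:39/4):13/2,(L:-39/8,Y:55/8):39/4):29/8,(T:5/2,X:3/2):29/8)

1. join L+Y (d=2, Q=-157) ⇒ LY; edges |L|=-39/8, |Y|=55/8
  updated: d(E,LY)=25/2, d(LY,O)=26, d(LY,T)=17, d(LY,X)=21
2. join T+X (d=4, Q=-109) ⇒ TX; edges |T|=5/2, |X|=3/2
  updated: d(E,TX)=10, d(LY,TX)=17, d(O,TX)=47/2
3. join E+O (d=6, Q=-72) ⇒ EO; edges |E|=-15/4, |O|=39/4
  updated: d(EO,LY)=65/4, d(EO,TX)=55/4
4. join EO+LY (d=65/4, Q=-47) ⇒ ELOY; edges |EO|=13/2, |LY|=39/4
  updated: d(ELOY,TX)=29/4
5. join ELOY+TX (d=29/4) ⇒ ELOTXY; edges |ELOY|=29/8, |TX|=29/8
final tree: (((E:-15/4,O:39/4):13/2,(L:-39/8,Y:55/8):39/4):29/8,(T:5/2,X:3/2):29/8)
total length: 71/2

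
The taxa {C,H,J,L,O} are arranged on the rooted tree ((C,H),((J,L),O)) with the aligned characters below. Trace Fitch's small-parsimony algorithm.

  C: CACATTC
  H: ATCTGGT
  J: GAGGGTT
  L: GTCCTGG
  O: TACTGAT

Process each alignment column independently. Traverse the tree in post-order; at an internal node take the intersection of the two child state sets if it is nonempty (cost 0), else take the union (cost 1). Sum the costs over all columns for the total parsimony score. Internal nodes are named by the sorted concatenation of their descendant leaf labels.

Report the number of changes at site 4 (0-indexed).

site 0, node CH: C={C} ∪ H={A} → {A,C} (+1)
site 0, node JL: J={G} ∩ L={G} → {G} (+0)
site 0, node JLO: JL={G} ∪ O={T} → {G,T} (+1)
site 0, node CHJLO: CH={A,C} ∪ JLO={G,T} → {A,C,G,T} (+1)
site 1, node CH: C={A} ∪ H={T} → {A,T} (+1)
site 1, node JL: J={A} ∪ L={T} → {A,T} (+1)
site 1, node JLO: JL={A,T} ∩ O={A} → {A} (+0)
site 1, node CHJLO: CH={A,T} ∩ JLO={A} → {A} (+0)
site 2, node CH: C={C} ∩ H={C} → {C} (+0)
site 2, node JL: J={G} ∪ L={C} → {C,G} (+1)
site 2, node JLO: JL={C,G} ∩ O={C} → {C} (+0)
site 2, node CHJLO: CH={C} ∩ JLO={C} → {C} (+0)
site 3, node CH: C={A} ∪ H={T} → {A,T} (+1)
site 3, node JL: J={G} ∪ L={C} → {C,G} (+1)
site 3, node JLO: JL={C,G} ∪ O={T} → {C,G,T} (+1)
site 3, node CHJLO: CH={A,T} ∩ JLO={C,G,T} → {T} (+0)
site 4, node CH: C={T} ∪ H={G} → {G,T} (+1)
site 4, node JL: J={G} ∪ L={T} → {G,T} (+1)
site 4, node JLO: JL={G,T} ∩ O={G} → {G} (+0)
site 4, node CHJLO: CH={G,T} ∩ JLO={G} → {G} (+0)
site 5, node CH: C={T} ∪ H={G} → {G,T} (+1)
site 5, node JL: J={T} ∪ L={G} → {G,T} (+1)
site 5, node JLO: JL={G,T} ∪ O={A} → {A,G,T} (+1)
site 5, node CHJLO: CH={G,T} ∩ JLO={A,G,T} → {G,T} (+0)
site 6, node CH: C={C} ∪ H={T} → {C,T} (+1)
site 6, node JL: J={T} ∪ L={G} → {G,T} (+1)
site 6, node JLO: JL={G,T} ∩ O={T} → {T} (+0)
site 6, node CHJLO: CH={C,T} ∩ JLO={T} → {T} (+0)
per-site changes: [3, 2, 1, 3, 2, 3, 2]; total = 16

2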